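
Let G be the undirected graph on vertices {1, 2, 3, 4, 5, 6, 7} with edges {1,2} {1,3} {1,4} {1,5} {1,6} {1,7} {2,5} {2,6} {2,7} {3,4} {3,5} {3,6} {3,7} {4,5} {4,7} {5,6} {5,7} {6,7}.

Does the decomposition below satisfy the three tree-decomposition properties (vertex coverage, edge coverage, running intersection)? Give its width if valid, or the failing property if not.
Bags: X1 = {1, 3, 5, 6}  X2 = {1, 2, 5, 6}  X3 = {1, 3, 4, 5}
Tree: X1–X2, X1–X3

No — vertex 7 appears in no bag.

A tree decomposition must satisfy three properties: every vertex lies in some bag; for every edge, both endpoints lie together in some bag; and for every vertex, the bags containing it form a connected subtree. Here vertex 7 appears in no bag, so the decomposition is invalid.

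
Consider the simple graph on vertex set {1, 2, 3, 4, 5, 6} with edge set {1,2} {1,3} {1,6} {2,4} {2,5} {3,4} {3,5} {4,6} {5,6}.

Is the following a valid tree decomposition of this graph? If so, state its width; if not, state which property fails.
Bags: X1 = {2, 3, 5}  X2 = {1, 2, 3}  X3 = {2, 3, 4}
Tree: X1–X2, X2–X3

No — vertex 6 appears in no bag.

A tree decomposition must satisfy three properties: every vertex lies in some bag; for every edge, both endpoints lie together in some bag; and for every vertex, the bags containing it form a connected subtree. Here vertex 6 appears in no bag, so the decomposition is invalid.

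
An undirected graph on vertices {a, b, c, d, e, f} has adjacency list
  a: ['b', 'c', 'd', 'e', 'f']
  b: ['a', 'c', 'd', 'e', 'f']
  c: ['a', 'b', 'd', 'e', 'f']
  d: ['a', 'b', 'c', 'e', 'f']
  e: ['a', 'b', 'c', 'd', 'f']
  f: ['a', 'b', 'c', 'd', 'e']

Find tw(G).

A width-5 tree decomposition is:
Bags: B1 = {a, b, c, d, e, f}
Tree: (single bag)
With just one bag of size 6, the width is 6 − 1 = 5, so tw(G) ≤ 5. Conversely, {a, b, c, d, e, f} is a clique of size 6, and the vertices of any clique must share a bag in every tree decomposition; so some bag has ≥ 6 vertices and tw(G) ≥ 5. The upper and lower bounds meet at 5, so that is the treewidth.

5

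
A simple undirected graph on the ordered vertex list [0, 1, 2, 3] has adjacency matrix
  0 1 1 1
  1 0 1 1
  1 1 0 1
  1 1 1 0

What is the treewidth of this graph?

3

A width-3 tree decomposition is:
Bags: B1 = {0, 1, 2, 3}
Tree: (single bag)
With just one bag of size 4, the width is 4 − 1 = 3, so tw(G) ≤ 3. On the other hand G contains the 4-clique {0, 1, 2, 3}. A clique must lie in a single bag of any decomposition, so no decomposition can have width below 3. Therefore the treewidth is 3.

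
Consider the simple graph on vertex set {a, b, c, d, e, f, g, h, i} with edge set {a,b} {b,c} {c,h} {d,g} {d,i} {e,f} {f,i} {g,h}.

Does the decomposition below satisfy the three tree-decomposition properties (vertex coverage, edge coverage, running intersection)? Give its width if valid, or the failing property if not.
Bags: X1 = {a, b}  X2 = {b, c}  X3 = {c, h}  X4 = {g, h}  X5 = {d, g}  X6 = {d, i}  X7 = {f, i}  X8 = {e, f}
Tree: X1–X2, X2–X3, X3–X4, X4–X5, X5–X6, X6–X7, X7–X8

Yes; width 1.

Checking the three conditions: (i) the bags cover all of {a, b, c, d, e, f, g, h, i}; (ii) for each edge, some bag contains both endpoints; (iii) the bags containing any fixed vertex form a subtree. All hold, so the decomposition is valid with width 2 − 1 = 1.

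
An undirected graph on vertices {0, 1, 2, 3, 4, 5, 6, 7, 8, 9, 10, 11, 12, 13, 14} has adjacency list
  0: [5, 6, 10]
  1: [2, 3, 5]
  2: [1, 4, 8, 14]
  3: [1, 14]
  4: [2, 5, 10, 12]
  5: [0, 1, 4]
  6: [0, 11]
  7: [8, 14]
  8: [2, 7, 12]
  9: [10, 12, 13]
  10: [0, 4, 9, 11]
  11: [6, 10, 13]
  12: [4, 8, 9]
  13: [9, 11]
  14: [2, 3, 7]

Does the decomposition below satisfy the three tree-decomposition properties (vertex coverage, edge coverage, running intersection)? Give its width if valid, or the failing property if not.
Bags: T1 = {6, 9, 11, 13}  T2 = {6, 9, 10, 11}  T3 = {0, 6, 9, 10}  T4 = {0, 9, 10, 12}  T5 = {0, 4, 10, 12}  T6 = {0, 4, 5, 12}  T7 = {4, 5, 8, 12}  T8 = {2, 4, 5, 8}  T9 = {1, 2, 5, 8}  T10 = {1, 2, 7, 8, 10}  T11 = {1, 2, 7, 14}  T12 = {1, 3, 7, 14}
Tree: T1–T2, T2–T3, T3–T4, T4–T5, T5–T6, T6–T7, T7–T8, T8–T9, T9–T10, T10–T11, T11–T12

A tree decomposition must satisfy three properties: every vertex lies in some bag; for every edge, both endpoints lie together in some bag; and for every vertex, the bags containing it form a connected subtree. Here bags containing vertex 10 are not connected in the tree, so the decomposition is invalid.

No — bags containing vertex 10 are not connected in the tree.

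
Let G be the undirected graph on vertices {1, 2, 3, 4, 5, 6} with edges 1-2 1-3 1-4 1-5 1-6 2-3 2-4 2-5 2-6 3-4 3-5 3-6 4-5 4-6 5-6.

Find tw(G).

5

A width-5 tree decomposition is:
Bags: B1 = {1, 2, 3, 4, 5, 6}
Tree: (single bag)
With just one bag of size 6, the width is 6 − 1 = 5, so tw(G) ≤ 5. Conversely, {1, 2, 3, 4, 5, 6} is a clique of size 6, and the vertices of any clique must share a bag in every tree decomposition; so some bag has ≥ 6 vertices and tw(G) ≥ 5. Combining the bounds, tw(G) = 5.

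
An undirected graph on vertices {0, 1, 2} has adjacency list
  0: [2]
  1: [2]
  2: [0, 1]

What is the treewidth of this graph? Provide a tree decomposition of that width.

Treewidth 1.
Bags: B1 = {1, 2}  B2 = {0, 2}
Tree: B1–B2

Each bag holds 2 vertices, so the decomposition has width 1, which upper-bounds the treewidth. Since G has at least one edge (e.g. 1–2), it is not an edgeless graph, so tw(G) ≥ 1. Therefore the treewidth is 1.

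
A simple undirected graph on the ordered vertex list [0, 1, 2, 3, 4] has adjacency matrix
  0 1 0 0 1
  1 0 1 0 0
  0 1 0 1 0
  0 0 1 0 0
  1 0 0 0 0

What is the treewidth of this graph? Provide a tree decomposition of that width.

Every bag has size at most 2, so the width is 2 − 1 = 1 and tw(G) ≤ 1. Any graph with an edge has treewidth ≥ 1, and G has the edge 4–0. Therefore the treewidth is 1.

Treewidth 1.
Bags: B1 = {0, 4}  B2 = {0, 1}  B3 = {1, 2}  B4 = {2, 3}
Tree: B1–B2, B2–B3, B3–B4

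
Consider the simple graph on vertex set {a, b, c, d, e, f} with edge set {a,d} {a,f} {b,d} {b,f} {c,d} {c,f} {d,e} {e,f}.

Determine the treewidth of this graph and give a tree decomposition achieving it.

The largest bag has 3 vertices, giving width 2; this decomposition certifies tw(G) ≤ 2. The edges f–c–d–a–f form a cycle, so G is not a tree and its treewidth is at least 2. Combining the bounds, tw(G) = 2.

Treewidth 2.
One such decomposition:
Bags: B1 = {c, d, f}  B2 = {a, d, f}  B3 = {d, e, f}  B4 = {b, d, f}
Tree: B1–B2, B2–B3, B3–B4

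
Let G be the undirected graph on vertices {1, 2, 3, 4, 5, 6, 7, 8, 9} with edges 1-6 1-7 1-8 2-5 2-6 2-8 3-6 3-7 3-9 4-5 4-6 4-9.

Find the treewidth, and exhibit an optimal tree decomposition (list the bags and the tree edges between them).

Treewidth 3.
One optimal decomposition is:
Bags: B1 = {1, 2, 7, 8}  B2 = {1, 2, 6, 7}  B3 = {2, 3, 6, 7}  B4 = {2, 3, 5, 6}  B5 = {3, 4, 5, 6}  B6 = {3, 4, 5, 9}
Tree: B1–B2, B2–B3, B3–B4, B4–B5, B5–B6

Every bag has size at most 4, so the width is 4 − 1 = 3 and tw(G) ≤ 3. For the lower bound: the 4 vertex sets {1,7,8}, {2}, {6}, {3,4,5,9} are disjoint, each induces a connected subgraph, and every pair is joined by at least one edge of G. Contracting each set to a single vertex therefore yields K_{4} as a minor, and since treewidth is minor-monotone, tw(G) ≥ tw(K_{4}) = 3. Therefore the treewidth is 3.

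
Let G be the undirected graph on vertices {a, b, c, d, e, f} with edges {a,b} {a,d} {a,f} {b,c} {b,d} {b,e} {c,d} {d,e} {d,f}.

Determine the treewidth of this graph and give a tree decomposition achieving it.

Each bag holds 3 vertices, so the decomposition has width 2, which upper-bounds the treewidth. Conversely, {a, d, f} is a clique of size 3, and the vertices of any clique must share a bag in every tree decomposition; so some bag has ≥ 3 vertices and tw(G) ≥ 2. Hence tw(G) = 2 exactly.

Treewidth 2.
One such decomposition:
Bags: B1 = {b, d, e}  B2 = {a, b, d}  B3 = {b, c, d}  B4 = {a, d, f}
Tree: B1–B2, B2–B3, B2–B4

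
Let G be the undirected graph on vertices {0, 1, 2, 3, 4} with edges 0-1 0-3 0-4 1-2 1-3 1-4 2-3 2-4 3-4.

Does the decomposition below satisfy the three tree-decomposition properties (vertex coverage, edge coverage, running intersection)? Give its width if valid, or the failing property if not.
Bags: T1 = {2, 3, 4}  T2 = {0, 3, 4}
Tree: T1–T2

No — vertex 1 appears in no bag.

A tree decomposition must satisfy three properties: every vertex lies in some bag; for every edge, both endpoints lie together in some bag; and for every vertex, the bags containing it form a connected subtree. Here vertex 1 appears in no bag, so the decomposition is invalid.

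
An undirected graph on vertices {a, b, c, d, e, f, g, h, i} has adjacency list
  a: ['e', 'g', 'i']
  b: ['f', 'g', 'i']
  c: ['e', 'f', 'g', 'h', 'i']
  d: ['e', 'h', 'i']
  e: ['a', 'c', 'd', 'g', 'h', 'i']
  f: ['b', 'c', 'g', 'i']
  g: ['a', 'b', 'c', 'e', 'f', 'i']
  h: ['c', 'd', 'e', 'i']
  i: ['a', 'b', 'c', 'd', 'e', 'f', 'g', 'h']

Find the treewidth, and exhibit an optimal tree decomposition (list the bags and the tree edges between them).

Treewidth 3.
Bags: B1 = {a, e, g, i}  B2 = {c, e, g, i}  B3 = {c, f, g, i}  B4 = {c, e, h, i}  B5 = {d, e, h, i}  B6 = {b, f, g, i}
Tree: B1–B2, B2–B3, B2–B4, B4–B5, B3–B6

Every bag has size at most 4, so the width is 4 − 1 = 3 and tw(G) ≤ 3. On the other hand G contains the 4-clique {d, e, h, i}. A clique must lie in a single bag of any decomposition, so no decomposition can have width below 3. Hence tw(G) = 3 exactly.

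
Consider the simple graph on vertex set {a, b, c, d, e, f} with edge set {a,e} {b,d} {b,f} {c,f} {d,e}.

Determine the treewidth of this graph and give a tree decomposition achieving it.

Treewidth 1.
One optimal decomposition is:
Bags: B1 = {c, f}  B2 = {b, f}  B3 = {b, d}  B4 = {d, e}  B5 = {a, e}
Tree: B1–B2, B2–B3, B3–B4, B4–B5

Each bag holds 2 vertices, so the decomposition has width 1, which upper-bounds the treewidth. Any graph with an edge has treewidth ≥ 1, and G has the edge c–f. The upper and lower bounds meet at 1, so that is the treewidth.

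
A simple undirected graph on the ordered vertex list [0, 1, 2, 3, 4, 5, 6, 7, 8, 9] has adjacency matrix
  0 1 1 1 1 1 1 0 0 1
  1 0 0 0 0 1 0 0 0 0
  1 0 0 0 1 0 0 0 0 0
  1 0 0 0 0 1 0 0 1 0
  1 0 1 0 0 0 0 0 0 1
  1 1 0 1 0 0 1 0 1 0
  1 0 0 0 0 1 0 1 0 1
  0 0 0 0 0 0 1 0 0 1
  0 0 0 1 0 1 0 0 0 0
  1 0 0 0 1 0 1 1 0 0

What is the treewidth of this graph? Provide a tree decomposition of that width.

Treewidth 2.
One optimal decomposition is:
Bags: B1 = {3, 5, 8}  B2 = {0, 3, 5}  B3 = {0, 5, 6}  B4 = {0, 6, 9}  B5 = {0, 4, 9}  B6 = {0, 2, 4}  B7 = {0, 1, 5}  B8 = {6, 7, 9}
Tree: B1–B2, B2–B3, B3–B4, B4–B5, B5–B6, B3–B7, B4–B8

Every bag has size at most 3, so the width is 3 − 1 = 2 and tw(G) ≤ 2. Conversely, {0, 4, 9} is a clique of size 3, and the vertices of any clique must share a bag in every tree decomposition; so some bag has ≥ 3 vertices and tw(G) ≥ 2. Combining the bounds, tw(G) = 2.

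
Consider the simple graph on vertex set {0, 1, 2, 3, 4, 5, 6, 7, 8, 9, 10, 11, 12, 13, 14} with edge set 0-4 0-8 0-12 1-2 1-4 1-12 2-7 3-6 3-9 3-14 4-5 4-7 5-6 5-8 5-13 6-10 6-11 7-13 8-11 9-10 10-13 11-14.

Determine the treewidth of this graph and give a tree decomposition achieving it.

Treewidth 3.
Bags: B1 = {1, 2, 7, 12}  B2 = {1, 4, 7, 12}  B3 = {0, 4, 7, 12}  B4 = {0, 4, 7, 13}  B5 = {0, 4, 5, 13}  B6 = {0, 5, 8, 13}  B7 = {5, 8, 10, 13}  B8 = {5, 6, 8, 10}  B9 = {6, 8, 10, 11}  B10 = {6, 9, 10, 11}  B11 = {3, 6, 9, 11}  B12 = {3, 9, 11, 14}
Tree: B1–B2, B2–B3, B3–B4, B4–B5, B5–B6, B6–B7, B7–B8, B8–B9, B9–B10, B10–B11, B11–B12

Every bag has size at most 4, so the width is 4 − 1 = 3 and tw(G) ≤ 3. For the lower bound: the 4 vertex sets {1,2,12}, {7}, {4}, {0,5,8,13} are disjoint, each induces a connected subgraph, and every pair is joined by at least one edge of G. Contracting each set to a single vertex therefore yields K_{4} as a minor, and since treewidth is minor-monotone, tw(G) ≥ tw(K_{4}) = 3. Combining the bounds, tw(G) = 3.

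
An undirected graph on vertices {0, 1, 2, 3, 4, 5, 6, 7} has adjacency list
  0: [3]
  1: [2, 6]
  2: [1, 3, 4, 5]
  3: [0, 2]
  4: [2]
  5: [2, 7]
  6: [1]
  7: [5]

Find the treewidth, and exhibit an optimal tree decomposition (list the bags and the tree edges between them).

Treewidth 1.
Bags: B1 = {2, 5}  B2 = {2, 3}  B3 = {2, 4}  B4 = {5, 7}  B5 = {1, 2}  B6 = {1, 6}  B7 = {0, 3}
Tree: B1–B2, B1–B3, B1–B4, B3–B5, B5–B6, B2–B7

Every bag has size at most 2, so the width is 2 − 1 = 1 and tw(G) ≤ 1. Any graph with an edge has treewidth ≥ 1, and G has the edge 2–5. Hence tw(G) = 1 exactly.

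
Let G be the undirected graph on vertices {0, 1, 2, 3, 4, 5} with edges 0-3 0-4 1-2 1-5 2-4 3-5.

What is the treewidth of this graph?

2

A width-2 tree decomposition is:
Bags: B1 = {0, 2, 4}  B2 = {0, 1, 2}  B3 = {0, 1, 5}  B4 = {0, 3, 5}
Tree: B1–B2, B2–B3, B3–B4
Every bag has size at most 3, so the width is 3 − 1 = 2 and tw(G) ≤ 2. The edges 0–4–2–1–5–3–0 form a cycle, so G is not a tree and its treewidth is at least 2. The upper and lower bounds meet at 2, so that is the treewidth.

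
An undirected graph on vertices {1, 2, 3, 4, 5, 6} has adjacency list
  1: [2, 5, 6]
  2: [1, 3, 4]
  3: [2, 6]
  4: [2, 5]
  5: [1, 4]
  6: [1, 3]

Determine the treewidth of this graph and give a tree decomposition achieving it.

Treewidth 2.
One such decomposition:
Bags: B1 = {1, 3, 6}  B2 = {1, 2, 3}  B3 = {1, 2, 5}  B4 = {2, 4, 5}
Tree: B1–B2, B2–B3, B3–B4

The largest bag has 3 vertices, giving width 2; this decomposition certifies tw(G) ≤ 2. Since 6–3–2–1–6 is a cycle in G, G is not acyclic. Forests are exactly the graphs of treewidth ≤ 1, so tw(G) ≥ 2. Therefore the treewidth is 2.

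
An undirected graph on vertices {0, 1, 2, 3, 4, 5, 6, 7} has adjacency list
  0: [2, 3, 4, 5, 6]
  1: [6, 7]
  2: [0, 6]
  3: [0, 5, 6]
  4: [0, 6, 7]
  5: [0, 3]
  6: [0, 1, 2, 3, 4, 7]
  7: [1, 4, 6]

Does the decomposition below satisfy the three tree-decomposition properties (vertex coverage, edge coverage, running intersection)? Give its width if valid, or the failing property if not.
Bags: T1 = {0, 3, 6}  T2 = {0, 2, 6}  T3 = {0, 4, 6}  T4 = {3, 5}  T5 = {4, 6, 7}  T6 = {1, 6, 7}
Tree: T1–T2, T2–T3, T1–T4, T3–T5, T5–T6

No — edge (0,5) lies in no bag.

A tree decomposition must satisfy three properties: every vertex lies in some bag; for every edge, both endpoints lie together in some bag; and for every vertex, the bags containing it form a connected subtree. Here edge (0,5) lies in no bag, so the decomposition is invalid.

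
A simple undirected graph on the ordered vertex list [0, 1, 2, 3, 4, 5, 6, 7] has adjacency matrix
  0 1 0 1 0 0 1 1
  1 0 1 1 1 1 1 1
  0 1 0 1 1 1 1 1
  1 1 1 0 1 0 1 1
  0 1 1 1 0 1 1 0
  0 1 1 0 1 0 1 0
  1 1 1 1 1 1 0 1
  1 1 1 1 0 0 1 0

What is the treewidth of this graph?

A width-4 tree decomposition is:
Bags: B1 = {1, 2, 3, 6, 7}  B2 = {1, 2, 3, 4, 6}  B3 = {0, 1, 3, 6, 7}  B4 = {1, 2, 4, 5, 6}
Tree: B1–B2, B1–B3, B2–B4
Each bag holds 5 vertices, so the decomposition has width 4, which upper-bounds the treewidth. On the other hand G contains the 5-clique {0, 1, 3, 6, 7}. A clique must lie in a single bag of any decomposition, so no decomposition can have width below 4. Therefore the treewidth is 4.

4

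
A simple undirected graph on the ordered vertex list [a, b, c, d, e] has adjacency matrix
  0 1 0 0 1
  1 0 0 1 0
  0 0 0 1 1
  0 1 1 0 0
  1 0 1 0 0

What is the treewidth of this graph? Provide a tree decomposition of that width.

Treewidth 2.
One optimal decomposition is:
Bags: B1 = {b, c, d}  B2 = {a, b, c}  B3 = {a, c, e}
Tree: B1–B2, B2–B3

The largest bag has 3 vertices, giving width 2; this decomposition certifies tw(G) ≤ 2. Since c–d–b–a–e–c is a cycle in G, G is not acyclic. Forests are exactly the graphs of treewidth ≤ 1, so tw(G) ≥ 2. Hence tw(G) = 2 exactly.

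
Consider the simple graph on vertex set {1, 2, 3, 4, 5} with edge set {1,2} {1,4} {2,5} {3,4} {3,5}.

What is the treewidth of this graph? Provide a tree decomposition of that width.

Every bag has size at most 3, so the width is 3 − 1 = 2 and tw(G) ≤ 2. Since 5–2–1–4–3–5 is a cycle in G, G is not acyclic. Forests are exactly the graphs of treewidth ≤ 1, so tw(G) ≥ 2. Combining the bounds, tw(G) = 2.

Treewidth 2.
One optimal decomposition is:
Bags: B1 = {1, 2, 5}  B2 = {1, 4, 5}  B3 = {3, 4, 5}
Tree: B1–B2, B2–B3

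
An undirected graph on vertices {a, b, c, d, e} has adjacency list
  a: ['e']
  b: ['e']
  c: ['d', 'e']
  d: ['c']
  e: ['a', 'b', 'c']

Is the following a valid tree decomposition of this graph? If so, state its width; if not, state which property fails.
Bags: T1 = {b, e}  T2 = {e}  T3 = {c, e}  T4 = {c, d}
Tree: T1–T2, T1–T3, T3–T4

A tree decomposition must satisfy three properties: every vertex lies in some bag; for every edge, both endpoints lie together in some bag; and for every vertex, the bags containing it form a connected subtree. Here vertex a appears in no bag, so the decomposition is invalid.

No — vertex a appears in no bag.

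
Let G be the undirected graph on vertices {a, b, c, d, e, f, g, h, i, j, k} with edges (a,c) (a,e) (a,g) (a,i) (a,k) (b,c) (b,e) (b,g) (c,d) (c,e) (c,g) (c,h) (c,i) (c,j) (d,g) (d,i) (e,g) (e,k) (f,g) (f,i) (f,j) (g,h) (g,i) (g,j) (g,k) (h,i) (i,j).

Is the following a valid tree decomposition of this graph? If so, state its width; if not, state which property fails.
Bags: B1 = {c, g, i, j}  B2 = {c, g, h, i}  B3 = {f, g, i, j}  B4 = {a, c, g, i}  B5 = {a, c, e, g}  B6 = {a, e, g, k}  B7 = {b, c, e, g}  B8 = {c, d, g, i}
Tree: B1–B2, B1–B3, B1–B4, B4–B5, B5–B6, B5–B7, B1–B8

Yes; width 3.

Every vertex of G appears in some bag (union = {a, b, c, d, e, f, g, h, i, j, k}); every edge is covered by a bag; and for each vertex v the set of bags containing v is connected in the bag tree. The decomposition is therefore valid. The largest bag has 4 vertices, so the width is 3.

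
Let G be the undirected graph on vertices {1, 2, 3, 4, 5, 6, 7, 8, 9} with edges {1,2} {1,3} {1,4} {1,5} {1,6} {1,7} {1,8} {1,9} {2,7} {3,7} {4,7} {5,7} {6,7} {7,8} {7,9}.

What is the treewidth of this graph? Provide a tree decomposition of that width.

Treewidth 2.
Bags: B1 = {1, 3, 7}  B2 = {1, 4, 7}  B3 = {1, 7, 8}  B4 = {1, 5, 7}  B5 = {1, 7, 9}  B6 = {1, 2, 7}  B7 = {1, 6, 7}
Tree: B1–B2, B1–B3, B2–B4, B2–B5, B3–B6, B2–B7

The largest bag has 3 vertices, giving width 2; this decomposition certifies tw(G) ≤ 2. For the lower bound, the 3 vertices {1, 2, 7} are pairwise adjacent, and any tree decomposition puts a clique entirely inside one bag — forcing width ≥ 2. Combining the bounds, tw(G) = 2.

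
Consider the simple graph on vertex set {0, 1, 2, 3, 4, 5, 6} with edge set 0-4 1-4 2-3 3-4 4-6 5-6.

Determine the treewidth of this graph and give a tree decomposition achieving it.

Each bag holds 2 vertices, so the decomposition has width 1, which upper-bounds the treewidth. Since G has at least one edge (e.g. 1–4), it is not an edgeless graph, so tw(G) ≥ 1. The upper and lower bounds meet at 1, so that is the treewidth.

Treewidth 1.
One optimal decomposition is:
Bags: B1 = {1, 4}  B2 = {3, 4}  B3 = {0, 4}  B4 = {4, 6}  B5 = {2, 3}  B6 = {5, 6}
Tree: B1–B2, B2–B3, B1–B4, B2–B5, B4–B6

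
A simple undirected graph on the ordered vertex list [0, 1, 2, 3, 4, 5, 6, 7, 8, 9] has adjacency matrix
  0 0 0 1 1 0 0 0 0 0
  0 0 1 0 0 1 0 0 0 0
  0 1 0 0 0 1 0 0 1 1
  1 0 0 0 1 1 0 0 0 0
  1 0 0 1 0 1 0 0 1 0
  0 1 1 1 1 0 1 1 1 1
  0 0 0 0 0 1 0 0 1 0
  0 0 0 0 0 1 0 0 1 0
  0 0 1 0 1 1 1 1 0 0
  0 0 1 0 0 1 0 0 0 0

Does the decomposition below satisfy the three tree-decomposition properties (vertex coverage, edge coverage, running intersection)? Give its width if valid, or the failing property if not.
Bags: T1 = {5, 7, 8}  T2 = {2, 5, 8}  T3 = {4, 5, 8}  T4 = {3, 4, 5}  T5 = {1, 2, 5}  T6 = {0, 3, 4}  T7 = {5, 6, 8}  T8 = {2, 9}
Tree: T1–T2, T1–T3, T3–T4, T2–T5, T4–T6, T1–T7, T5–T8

A tree decomposition must satisfy three properties: every vertex lies in some bag; for every edge, both endpoints lie together in some bag; and for every vertex, the bags containing it form a connected subtree. Here edge (5,9) lies in no bag, so the decomposition is invalid.

No — edge (5,9) lies in no bag.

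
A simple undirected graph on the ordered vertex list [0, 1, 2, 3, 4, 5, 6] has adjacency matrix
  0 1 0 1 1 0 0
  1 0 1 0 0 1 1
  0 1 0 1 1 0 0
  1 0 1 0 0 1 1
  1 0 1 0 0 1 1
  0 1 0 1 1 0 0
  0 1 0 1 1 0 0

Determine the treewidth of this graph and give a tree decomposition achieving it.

Treewidth 3.
One optimal decomposition is:
Bags: B1 = {0, 1, 3, 4}  B2 = {1, 2, 3, 4}  B3 = {1, 3, 4, 5}  B4 = {1, 3, 4, 6}
Tree: B1–B2, B2–B3, B3–B4

Every bag has size at most 4, so the width is 4 − 1 = 3 and tw(G) ≤ 3. For the lower bound: the 4 vertex sets {0,1}, {2,3}, {4}, {5} are disjoint, each induces a connected subgraph, and every pair is joined by at least one edge of G. Contracting each set to a single vertex therefore yields K_{4} as a minor, and since treewidth is minor-monotone, tw(G) ≥ tw(K_{4}) = 3. Therefore the treewidth is 3.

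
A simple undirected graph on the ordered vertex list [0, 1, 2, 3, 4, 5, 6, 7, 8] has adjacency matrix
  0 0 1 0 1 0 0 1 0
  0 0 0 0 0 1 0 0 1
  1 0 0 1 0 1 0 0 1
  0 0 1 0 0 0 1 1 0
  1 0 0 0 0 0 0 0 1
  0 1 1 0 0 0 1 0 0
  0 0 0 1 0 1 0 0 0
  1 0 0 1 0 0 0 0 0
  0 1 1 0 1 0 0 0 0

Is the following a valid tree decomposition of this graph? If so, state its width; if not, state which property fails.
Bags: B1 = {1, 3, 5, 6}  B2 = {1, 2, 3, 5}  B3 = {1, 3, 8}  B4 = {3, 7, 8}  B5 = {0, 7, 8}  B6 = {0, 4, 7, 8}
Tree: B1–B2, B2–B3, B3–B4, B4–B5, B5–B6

A tree decomposition must satisfy three properties: every vertex lies in some bag; for every edge, both endpoints lie together in some bag; and for every vertex, the bags containing it form a connected subtree. Here edge (2,8) lies in no bag, so the decomposition is invalid.

No — edge (2,8) lies in no bag.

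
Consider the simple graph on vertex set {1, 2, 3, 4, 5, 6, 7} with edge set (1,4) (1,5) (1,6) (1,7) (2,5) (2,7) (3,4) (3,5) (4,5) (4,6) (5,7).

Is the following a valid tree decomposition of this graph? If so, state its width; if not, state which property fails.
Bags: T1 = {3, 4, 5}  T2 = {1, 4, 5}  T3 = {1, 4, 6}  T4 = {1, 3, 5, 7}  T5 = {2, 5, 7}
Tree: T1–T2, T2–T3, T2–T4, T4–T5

A tree decomposition must satisfy three properties: every vertex lies in some bag; for every edge, both endpoints lie together in some bag; and for every vertex, the bags containing it form a connected subtree. Here bags containing vertex 3 are not connected in the tree, so the decomposition is invalid.

No — bags containing vertex 3 are not connected in the tree.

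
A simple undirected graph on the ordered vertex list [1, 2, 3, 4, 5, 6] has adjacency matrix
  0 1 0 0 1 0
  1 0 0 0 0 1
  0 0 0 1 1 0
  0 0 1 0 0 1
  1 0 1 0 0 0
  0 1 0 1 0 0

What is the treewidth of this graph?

A width-2 tree decomposition is:
Bags: B1 = {1, 3, 5}  B2 = {1, 3, 4}  B3 = {1, 4, 6}  B4 = {1, 2, 6}
Tree: B1–B2, B2–B3, B3–B4
Every bag has size at most 3, so the width is 3 − 1 = 2 and tw(G) ≤ 2. For the lower bound, G contains the cycle 1–5–3–4–6–2–1, so G is not a forest; only forests have treewidth ≤ 1, hence tw(G) ≥ 2. Therefore the treewidth is 2.

2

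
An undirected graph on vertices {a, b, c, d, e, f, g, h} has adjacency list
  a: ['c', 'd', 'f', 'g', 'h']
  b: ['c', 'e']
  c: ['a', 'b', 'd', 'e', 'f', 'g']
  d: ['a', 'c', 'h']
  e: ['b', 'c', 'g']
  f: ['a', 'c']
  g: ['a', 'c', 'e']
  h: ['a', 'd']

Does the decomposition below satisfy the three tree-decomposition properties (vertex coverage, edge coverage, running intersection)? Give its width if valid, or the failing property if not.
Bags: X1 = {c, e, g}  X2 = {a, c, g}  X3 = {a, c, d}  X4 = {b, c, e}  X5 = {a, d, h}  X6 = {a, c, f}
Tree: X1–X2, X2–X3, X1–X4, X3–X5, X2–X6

Vertex coverage: the bags together contain {a, b, c, d, e, f, g, h}, the full vertex set. Edge coverage: each edge of G has both endpoints in at least one bag. Running intersection: for every vertex, the bags containing it form a connected subtree. All three properties hold, so this is a valid tree decomposition of width max|bag| − 1 = 2, and hence tw(G) ≤ 2.

Yes; width 2.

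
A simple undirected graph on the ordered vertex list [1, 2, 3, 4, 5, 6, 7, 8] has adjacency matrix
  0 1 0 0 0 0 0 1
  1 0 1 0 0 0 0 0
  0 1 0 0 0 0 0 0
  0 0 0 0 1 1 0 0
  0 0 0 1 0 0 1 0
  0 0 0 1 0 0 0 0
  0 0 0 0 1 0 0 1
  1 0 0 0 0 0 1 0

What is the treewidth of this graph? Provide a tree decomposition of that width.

Every bag has size at most 2, so the width is 2 − 1 = 1 and tw(G) ≤ 1. Since G has at least one edge (e.g. 3–2), it is not an edgeless graph, so tw(G) ≥ 1. Hence tw(G) = 1 exactly.

Treewidth 1.
One optimal decomposition is:
Bags: B1 = {2, 3}  B2 = {1, 2}  B3 = {1, 8}  B4 = {7, 8}  B5 = {5, 7}  B6 = {4, 5}  B7 = {4, 6}
Tree: B1–B2, B2–B3, B3–B4, B4–B5, B5–B6, B6–B7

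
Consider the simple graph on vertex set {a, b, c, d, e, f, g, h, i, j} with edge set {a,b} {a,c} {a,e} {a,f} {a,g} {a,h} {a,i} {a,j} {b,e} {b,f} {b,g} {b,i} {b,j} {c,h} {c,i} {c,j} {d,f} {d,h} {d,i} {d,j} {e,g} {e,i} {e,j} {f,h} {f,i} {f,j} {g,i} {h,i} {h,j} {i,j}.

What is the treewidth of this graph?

4

A width-4 tree decomposition is:
Bags: B1 = {a, b, f, i, j}  B2 = {a, f, h, i, j}  B3 = {d, f, h, i, j}  B4 = {a, b, e, i, j}  B5 = {a, c, h, i, j}  B6 = {a, b, e, g, i}
Tree: B1–B2, B2–B3, B1–B4, B2–B5, B4–B6
The largest bag has 5 vertices, giving width 4; this decomposition certifies tw(G) ≤ 4. Conversely, {d, f, h, i, j} is a clique of size 5, and the vertices of any clique must share a bag in every tree decomposition; so some bag has ≥ 5 vertices and tw(G) ≥ 4. Combining the bounds, tw(G) = 4.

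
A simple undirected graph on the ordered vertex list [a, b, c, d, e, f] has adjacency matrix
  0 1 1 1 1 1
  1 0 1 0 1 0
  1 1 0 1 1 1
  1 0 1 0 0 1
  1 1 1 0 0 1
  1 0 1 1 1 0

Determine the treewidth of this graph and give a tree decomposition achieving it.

The largest bag has 4 vertices, giving width 3; this decomposition certifies tw(G) ≤ 3. For the lower bound, the 4 vertices {a, c, d, f} are pairwise adjacent, and any tree decomposition puts a clique entirely inside one bag — forcing width ≥ 3. The upper and lower bounds meet at 3, so that is the treewidth.

Treewidth 3.
One optimal decomposition is:
Bags: B1 = {a, c, d, f}  B2 = {a, c, e, f}  B3 = {a, b, c, e}
Tree: B1–B2, B2–B3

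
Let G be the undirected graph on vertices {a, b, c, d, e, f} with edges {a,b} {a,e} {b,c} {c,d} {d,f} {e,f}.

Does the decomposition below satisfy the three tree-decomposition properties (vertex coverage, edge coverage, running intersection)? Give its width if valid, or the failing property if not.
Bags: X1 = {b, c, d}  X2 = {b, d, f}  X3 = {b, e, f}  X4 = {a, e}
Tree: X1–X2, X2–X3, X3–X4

A tree decomposition must satisfy three properties: every vertex lies in some bag; for every edge, both endpoints lie together in some bag; and for every vertex, the bags containing it form a connected subtree. Here edge (b,a) lies in no bag, so the decomposition is invalid.

No — edge (b,a) lies in no bag.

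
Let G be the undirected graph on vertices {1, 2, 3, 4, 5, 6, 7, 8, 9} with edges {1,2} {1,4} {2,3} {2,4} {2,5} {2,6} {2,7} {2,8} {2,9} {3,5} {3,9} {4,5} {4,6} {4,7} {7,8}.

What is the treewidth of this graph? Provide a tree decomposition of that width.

Each bag holds 3 vertices, so the decomposition has width 2, which upper-bounds the treewidth. On the other hand G contains the 3-clique {2, 7, 8}. A clique must lie in a single bag of any decomposition, so no decomposition can have width below 2. Therefore the treewidth is 2.

Treewidth 2.
Bags: B1 = {2, 4, 5}  B2 = {2, 4, 7}  B3 = {2, 3, 5}  B4 = {2, 7, 8}  B5 = {1, 2, 4}  B6 = {2, 3, 9}  B7 = {2, 4, 6}
Tree: B1–B2, B1–B3, B2–B4, B2–B5, B3–B6, B5–B7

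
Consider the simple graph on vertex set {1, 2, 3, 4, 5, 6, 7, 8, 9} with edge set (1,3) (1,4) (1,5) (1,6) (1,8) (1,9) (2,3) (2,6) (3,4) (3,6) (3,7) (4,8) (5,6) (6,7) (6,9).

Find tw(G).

A width-2 tree decomposition is:
Bags: B1 = {2, 3, 6}  B2 = {1, 3, 6}  B3 = {1, 3, 4}  B4 = {1, 4, 8}  B5 = {1, 5, 6}  B6 = {1, 6, 9}  B7 = {3, 6, 7}
Tree: B1–B2, B2–B3, B3–B4, B2–B5, B5–B6, B2–B7
Every bag has size at most 3, so the width is 3 − 1 = 2 and tw(G) ≤ 2. On the other hand G contains the 3-clique {1, 4, 8}. A clique must lie in a single bag of any decomposition, so no decomposition can have width below 2. Therefore the treewidth is 2.

2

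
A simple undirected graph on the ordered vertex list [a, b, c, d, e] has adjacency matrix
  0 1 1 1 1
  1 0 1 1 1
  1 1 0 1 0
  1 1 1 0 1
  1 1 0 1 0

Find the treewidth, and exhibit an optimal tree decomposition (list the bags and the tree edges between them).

The largest bag has 4 vertices, giving width 3; this decomposition certifies tw(G) ≤ 3. Conversely, {a, b, d, e} is a clique of size 4, and the vertices of any clique must share a bag in every tree decomposition; so some bag has ≥ 4 vertices and tw(G) ≥ 3. The upper and lower bounds meet at 3, so that is the treewidth.

Treewidth 3.
One optimal decomposition is:
Bags: B1 = {a, b, d, e}  B2 = {a, b, c, d}
Tree: B1–B2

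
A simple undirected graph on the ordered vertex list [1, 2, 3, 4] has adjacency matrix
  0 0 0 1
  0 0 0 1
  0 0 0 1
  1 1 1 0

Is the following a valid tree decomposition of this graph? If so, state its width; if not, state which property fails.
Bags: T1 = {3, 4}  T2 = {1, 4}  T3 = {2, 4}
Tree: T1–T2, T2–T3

Yes; width 1.

Checking the three conditions: (i) the bags cover all of {1, 2, 3, 4}; (ii) for each edge, some bag contains both endpoints; (iii) the bags containing any fixed vertex form a subtree. All hold, so the decomposition is valid with width 2 − 1 = 1.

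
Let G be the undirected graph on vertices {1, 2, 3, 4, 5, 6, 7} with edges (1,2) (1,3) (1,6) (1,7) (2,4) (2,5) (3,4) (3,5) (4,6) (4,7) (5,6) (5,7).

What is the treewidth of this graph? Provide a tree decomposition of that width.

The largest bag has 4 vertices, giving width 3; this decomposition certifies tw(G) ≤ 3. For the lower bound: the 4 vertex sets {4,6}, {5,7}, {1}, {3} are disjoint, each induces a connected subgraph, and every pair is joined by at least one edge of G. Contracting each set to a single vertex therefore yields K_{4} as a minor, and since treewidth is minor-monotone, tw(G) ≥ tw(K_{4}) = 3. Hence tw(G) = 3 exactly.

Treewidth 3.
One such decomposition:
Bags: B1 = {1, 4, 5, 6}  B2 = {1, 4, 5, 7}  B3 = {1, 3, 4, 5}  B4 = {1, 2, 4, 5}
Tree: B1–B2, B2–B3, B3–B4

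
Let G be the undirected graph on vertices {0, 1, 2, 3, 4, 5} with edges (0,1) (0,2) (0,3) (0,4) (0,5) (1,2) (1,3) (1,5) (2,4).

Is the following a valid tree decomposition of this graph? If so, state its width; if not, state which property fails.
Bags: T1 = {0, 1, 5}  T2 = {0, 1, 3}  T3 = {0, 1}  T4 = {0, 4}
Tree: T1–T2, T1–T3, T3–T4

No — vertex 2 appears in no bag.

A tree decomposition must satisfy three properties: every vertex lies in some bag; for every edge, both endpoints lie together in some bag; and for every vertex, the bags containing it form a connected subtree. Here vertex 2 appears in no bag, so the decomposition is invalid.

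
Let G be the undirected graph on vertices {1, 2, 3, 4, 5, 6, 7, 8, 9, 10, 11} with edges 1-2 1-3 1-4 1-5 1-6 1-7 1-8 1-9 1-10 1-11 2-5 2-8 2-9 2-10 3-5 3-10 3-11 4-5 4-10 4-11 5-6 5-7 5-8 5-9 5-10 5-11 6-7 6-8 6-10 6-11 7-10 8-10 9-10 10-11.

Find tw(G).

4

A width-4 tree decomposition is:
Bags: B1 = {1, 3, 5, 10, 11}  B2 = {1, 5, 6, 10, 11}  B3 = {1, 5, 6, 8, 10}  B4 = {1, 2, 5, 8, 10}  B5 = {1, 5, 6, 7, 10}  B6 = {1, 2, 5, 9, 10}  B7 = {1, 4, 5, 10, 11}
Tree: B1–B2, B2–B3, B3–B4, B2–B5, B4–B6, B2–B7
Every bag has size at most 5, so the width is 5 − 1 = 4 and tw(G) ≤ 4. For the lower bound, the 5 vertices {1, 2, 5, 8, 10} are pairwise adjacent, and any tree decomposition puts a clique entirely inside one bag — forcing width ≥ 4. Combining the bounds, tw(G) = 4.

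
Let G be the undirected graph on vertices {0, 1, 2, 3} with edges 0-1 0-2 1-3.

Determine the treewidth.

1

A width-1 tree decomposition is:
Bags: B1 = {0, 1}  B2 = {1, 3}  B3 = {0, 2}
Tree: B1–B2, B1–B3
Each bag holds 2 vertices, so the decomposition has width 1, which upper-bounds the treewidth. Since G has at least one edge (e.g. 1–0), it is not an edgeless graph, so tw(G) ≥ 1. Hence tw(G) = 1 exactly.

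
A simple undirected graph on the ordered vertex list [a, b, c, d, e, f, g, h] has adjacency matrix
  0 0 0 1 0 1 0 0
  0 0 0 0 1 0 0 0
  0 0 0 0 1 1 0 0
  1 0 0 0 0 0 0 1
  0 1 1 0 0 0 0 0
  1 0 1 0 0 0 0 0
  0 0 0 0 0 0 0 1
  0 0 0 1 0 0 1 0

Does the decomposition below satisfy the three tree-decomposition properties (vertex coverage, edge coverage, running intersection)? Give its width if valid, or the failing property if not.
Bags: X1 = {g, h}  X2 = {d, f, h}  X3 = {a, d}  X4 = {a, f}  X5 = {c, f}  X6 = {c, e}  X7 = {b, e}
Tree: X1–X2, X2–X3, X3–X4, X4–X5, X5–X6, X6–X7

A tree decomposition must satisfy three properties: every vertex lies in some bag; for every edge, both endpoints lie together in some bag; and for every vertex, the bags containing it form a connected subtree. Here bags containing vertex f are not connected in the tree, so the decomposition is invalid.

No — bags containing vertex f are not connected in the tree.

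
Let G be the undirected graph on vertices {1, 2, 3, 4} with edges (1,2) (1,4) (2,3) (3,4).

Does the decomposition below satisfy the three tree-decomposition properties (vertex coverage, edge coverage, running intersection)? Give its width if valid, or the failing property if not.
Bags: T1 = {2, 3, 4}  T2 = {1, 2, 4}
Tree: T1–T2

Yes; width 2.

Checking the three conditions: (i) the bags cover all of {1, 2, 3, 4}; (ii) for each edge, some bag contains both endpoints; (iii) the bags containing any fixed vertex form a subtree. All hold, so the decomposition is valid with width 3 − 1 = 2.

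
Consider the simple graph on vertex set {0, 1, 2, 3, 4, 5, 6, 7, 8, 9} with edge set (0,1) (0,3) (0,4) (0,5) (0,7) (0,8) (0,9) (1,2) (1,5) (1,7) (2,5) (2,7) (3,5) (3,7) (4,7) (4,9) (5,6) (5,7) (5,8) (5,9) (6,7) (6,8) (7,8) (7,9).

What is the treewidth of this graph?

3

A width-3 tree decomposition is:
Bags: B1 = {0, 3, 5, 7}  B2 = {0, 5, 7, 8}  B3 = {0, 5, 7, 9}  B4 = {0, 1, 5, 7}  B5 = {1, 2, 5, 7}  B6 = {5, 6, 7, 8}  B7 = {0, 4, 7, 9}
Tree: B1–B2, B2–B3, B3–B4, B4–B5, B2–B6, B3–B7
Every bag has size at most 4, so the width is 4 − 1 = 3 and tw(G) ≤ 3. Conversely, {0, 4, 7, 9} is a clique of size 4, and the vertices of any clique must share a bag in every tree decomposition; so some bag has ≥ 4 vertices and tw(G) ≥ 3. Combining the bounds, tw(G) = 3.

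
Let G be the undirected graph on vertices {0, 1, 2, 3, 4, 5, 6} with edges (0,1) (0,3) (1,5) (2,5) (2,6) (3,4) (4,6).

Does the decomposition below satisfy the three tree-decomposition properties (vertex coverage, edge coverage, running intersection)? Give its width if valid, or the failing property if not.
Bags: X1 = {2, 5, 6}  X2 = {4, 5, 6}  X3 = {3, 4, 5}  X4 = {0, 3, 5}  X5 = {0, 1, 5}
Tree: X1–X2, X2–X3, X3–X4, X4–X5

Yes; width 2.

Vertex coverage: the bags together contain {0, 1, 2, 3, 4, 5, 6}, the full vertex set. Edge coverage: each edge of G has both endpoints in at least one bag. Running intersection: for every vertex, the bags containing it form a connected subtree. All three properties hold, so this is a valid tree decomposition of width max|bag| − 1 = 2, and hence tw(G) ≤ 2.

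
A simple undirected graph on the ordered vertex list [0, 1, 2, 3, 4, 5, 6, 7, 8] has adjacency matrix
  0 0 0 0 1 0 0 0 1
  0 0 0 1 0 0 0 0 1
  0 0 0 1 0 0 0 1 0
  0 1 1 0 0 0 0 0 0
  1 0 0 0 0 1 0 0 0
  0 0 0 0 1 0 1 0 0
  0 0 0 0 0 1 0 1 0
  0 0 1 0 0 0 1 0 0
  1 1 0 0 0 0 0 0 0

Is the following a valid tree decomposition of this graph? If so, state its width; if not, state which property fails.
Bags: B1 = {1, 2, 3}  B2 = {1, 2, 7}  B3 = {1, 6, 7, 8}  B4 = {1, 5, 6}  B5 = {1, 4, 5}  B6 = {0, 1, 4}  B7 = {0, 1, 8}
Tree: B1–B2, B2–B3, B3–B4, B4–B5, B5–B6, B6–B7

No — bags containing vertex 8 are not connected in the tree.

A tree decomposition must satisfy three properties: every vertex lies in some bag; for every edge, both endpoints lie together in some bag; and for every vertex, the bags containing it form a connected subtree. Here bags containing vertex 8 are not connected in the tree, so the decomposition is invalid.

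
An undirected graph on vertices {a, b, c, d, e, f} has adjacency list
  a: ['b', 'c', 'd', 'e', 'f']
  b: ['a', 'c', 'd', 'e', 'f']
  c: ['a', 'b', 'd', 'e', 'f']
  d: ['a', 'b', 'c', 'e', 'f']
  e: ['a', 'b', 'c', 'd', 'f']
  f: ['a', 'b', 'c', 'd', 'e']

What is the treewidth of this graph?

A width-5 tree decomposition is:
Bags: B1 = {a, b, c, d, e, f}
Tree: (single bag)
With just one bag of size 6, the width is 6 − 1 = 5, so tw(G) ≤ 5. For the lower bound, the 6 vertices {a, b, c, d, e, f} are pairwise adjacent, and any tree decomposition puts a clique entirely inside one bag — forcing width ≥ 5. Hence tw(G) = 5 exactly.

5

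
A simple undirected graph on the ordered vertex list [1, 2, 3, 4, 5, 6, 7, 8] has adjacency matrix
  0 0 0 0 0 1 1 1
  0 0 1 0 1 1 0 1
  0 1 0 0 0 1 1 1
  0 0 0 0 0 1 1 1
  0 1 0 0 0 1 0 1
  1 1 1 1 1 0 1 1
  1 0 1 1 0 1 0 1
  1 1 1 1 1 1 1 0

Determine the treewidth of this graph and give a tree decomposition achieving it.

Treewidth 3.
One such decomposition:
Bags: B1 = {1, 6, 7, 8}  B2 = {3, 6, 7, 8}  B3 = {2, 3, 6, 8}  B4 = {2, 5, 6, 8}  B5 = {4, 6, 7, 8}
Tree: B1–B2, B2–B3, B3–B4, B1–B5

Each bag holds 4 vertices, so the decomposition has width 3, which upper-bounds the treewidth. On the other hand G contains the 4-clique {2, 3, 6, 8}. A clique must lie in a single bag of any decomposition, so no decomposition can have width below 3. Hence tw(G) = 3 exactly.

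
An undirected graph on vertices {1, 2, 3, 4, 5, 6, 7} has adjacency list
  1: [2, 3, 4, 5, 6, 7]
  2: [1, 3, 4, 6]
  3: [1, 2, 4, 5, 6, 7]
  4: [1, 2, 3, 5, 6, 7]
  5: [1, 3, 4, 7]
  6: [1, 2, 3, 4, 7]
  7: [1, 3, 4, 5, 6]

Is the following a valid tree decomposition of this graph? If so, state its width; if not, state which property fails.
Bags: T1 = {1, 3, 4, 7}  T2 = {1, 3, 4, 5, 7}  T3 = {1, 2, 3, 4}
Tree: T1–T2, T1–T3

No — vertex 6 appears in no bag.

A tree decomposition must satisfy three properties: every vertex lies in some bag; for every edge, both endpoints lie together in some bag; and for every vertex, the bags containing it form a connected subtree. Here vertex 6 appears in no bag, so the decomposition is invalid.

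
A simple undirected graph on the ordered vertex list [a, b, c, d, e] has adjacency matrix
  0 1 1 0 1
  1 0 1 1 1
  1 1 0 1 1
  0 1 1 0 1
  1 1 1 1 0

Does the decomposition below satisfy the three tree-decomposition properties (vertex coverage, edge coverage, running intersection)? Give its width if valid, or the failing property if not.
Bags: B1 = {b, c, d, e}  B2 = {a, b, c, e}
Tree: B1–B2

Yes; width 3.

Vertex coverage: the bags together contain {a, b, c, d, e}, the full vertex set. Edge coverage: each edge of G has both endpoints in at least one bag. Running intersection: for every vertex, the bags containing it form a connected subtree. All three properties hold, so this is a valid tree decomposition of width max|bag| − 1 = 3, and hence tw(G) ≤ 3.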